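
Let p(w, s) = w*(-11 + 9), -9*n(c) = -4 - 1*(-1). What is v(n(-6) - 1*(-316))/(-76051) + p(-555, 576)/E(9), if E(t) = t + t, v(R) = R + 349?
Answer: 14067439/228153 ≈ 61.658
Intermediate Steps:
n(c) = ⅓ (n(c) = -(-4 - 1*(-1))/9 = -(-4 + 1)/9 = -⅑*(-3) = ⅓)
p(w, s) = -2*w (p(w, s) = w*(-2) = -2*w)
v(R) = 349 + R
E(t) = 2*t
v(n(-6) - 1*(-316))/(-76051) + p(-555, 576)/E(9) = (349 + (⅓ - 1*(-316)))/(-76051) + (-2*(-555))/((2*9)) = (349 + (⅓ + 316))*(-1/76051) + 1110/18 = (349 + 949/3)*(-1/76051) + 1110*(1/18) = (1996/3)*(-1/76051) + 185/3 = -1996/228153 + 185/3 = 14067439/228153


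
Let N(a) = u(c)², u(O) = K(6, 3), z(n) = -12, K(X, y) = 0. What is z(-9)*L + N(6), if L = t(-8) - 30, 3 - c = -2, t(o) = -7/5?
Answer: 1884/5 ≈ 376.80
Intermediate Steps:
t(o) = -7/5 (t(o) = -7*⅕ = -7/5)
c = 5 (c = 3 - 1*(-2) = 3 + 2 = 5)
u(O) = 0
L = -157/5 (L = -7/5 - 30 = -157/5 ≈ -31.400)
N(a) = 0 (N(a) = 0² = 0)
z(-9)*L + N(6) = -12*(-157/5) + 0 = 1884/5 + 0 = 1884/5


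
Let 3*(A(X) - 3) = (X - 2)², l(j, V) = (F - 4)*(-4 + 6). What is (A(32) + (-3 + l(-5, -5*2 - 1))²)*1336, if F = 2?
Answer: 470272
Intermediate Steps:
l(j, V) = -4 (l(j, V) = (2 - 4)*(-4 + 6) = -2*2 = -4)
A(X) = 3 + (-2 + X)²/3 (A(X) = 3 + (X - 2)²/3 = 3 + (-2 + X)²/3)
(A(32) + (-3 + l(-5, -5*2 - 1))²)*1336 = ((3 + (-2 + 32)²/3) + (-3 - 4)²)*1336 = ((3 + (⅓)*30²) + (-7)²)*1336 = ((3 + (⅓)*900) + 49)*1336 = ((3 + 300) + 49)*1336 = (303 + 49)*1336 = 352*1336 = 470272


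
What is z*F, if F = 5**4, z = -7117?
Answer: -4448125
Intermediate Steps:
F = 625
z*F = -7117*625 = -4448125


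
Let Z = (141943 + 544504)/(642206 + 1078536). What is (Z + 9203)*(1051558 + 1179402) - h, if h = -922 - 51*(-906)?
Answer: 17665455349389676/860371 ≈ 2.0532e+10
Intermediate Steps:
Z = 686447/1720742 ≈ 0.39892
h = 45284 (h = -922 + 46206 = 45284)
(Z + 9203)*(1051558 + 1179402) - h = (686447/1720742 + 9203)*(1051558 + 1179402) - 1*45284 = (15836675073/1720742)*2230960 - 45284 = 17665494310430040/860371 - 45284 = 17665455349389676/860371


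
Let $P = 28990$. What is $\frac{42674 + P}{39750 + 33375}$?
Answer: $\frac{23888}{24375} \approx 0.98002$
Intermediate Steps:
$\frac{42674 + P}{39750 + 33375} = \frac{42674 + 28990}{39750 + 33375} = \frac{71664}{73125} = 71664 \cdot \frac{1}{73125} = \frac{23888}{24375}$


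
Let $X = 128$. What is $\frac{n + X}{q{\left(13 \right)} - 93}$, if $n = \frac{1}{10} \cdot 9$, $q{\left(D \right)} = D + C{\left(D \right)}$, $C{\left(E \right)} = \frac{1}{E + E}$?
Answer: $- \frac{16757}{10395} \approx -1.612$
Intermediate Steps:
$C{\left(E \right)} = \frac{1}{2 E}$
$q{\left(D \right)} = D + \frac{1}{2 D}$
$n = \frac{9}{10}$ ($n = \frac{1}{10} \cdot 9 = \frac{9}{10} \approx 0.9$)
$\frac{n + X}{q{\left(13 \right)} - 93} = \frac{\frac{9}{10} + 128}{\left(13 + \frac{1}{2 \cdot 13}\right) - 93} = \frac{1289}{10 \left(\left(13 + \frac{1}{2} \cdot \frac{1}{13}\right) - 93\right)} = \frac{1289}{10 \left(\left(13 + \frac{1}{26}\right) - 93\right)} = \frac{1289}{10 \left(\frac{339}{26} - 93\right)} = \frac{1289}{10 \left(- \frac{2079}{26}\right)} = \frac{1289}{10} \left(- \frac{26}{2079}\right) = - \frac{16757}{10395}$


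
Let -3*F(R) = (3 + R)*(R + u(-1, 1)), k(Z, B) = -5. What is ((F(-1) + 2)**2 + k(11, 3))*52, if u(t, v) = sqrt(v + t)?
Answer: 988/9 ≈ 109.78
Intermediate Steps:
u(t, v) = sqrt(t + v)
F(R) = -R*(3 + R)/3 (F(R) = -(3 + R)*(R + sqrt(-1 + 1))/3 = -(3 + R)*(R + sqrt(0))/3 = -(3 + R)*(R + 0)/3 = -(3 + R)*R/3 = -R*(3 + R)/3)
((F(-1) + 2)**2 + k(11, 3))*52 = (((1/3)*(-1)*(-3 - 1*(-1)) + 2)**2 - 5)*52 = (((1/3)*(-1)*(-3 + 1) + 2)**2 - 5)*52 = (((1/3)*(-1)*(-2) + 2)**2 - 5)*52 = ((2/3 + 2)**2 - 5)*52 = ((8/3)**2 - 5)*52 = (64/9 - 5)*52 = (19/9)*52 = 988/9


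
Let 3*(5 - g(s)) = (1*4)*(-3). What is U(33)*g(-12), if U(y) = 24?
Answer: 216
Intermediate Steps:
g(s) = 9 (g(s) = 5 - 1*4*(-3)/3 = 5 - 4*(-3)/3 = 5 - 1/3*(-12) = 5 + 4 = 9)
U(33)*g(-12) = 24*9 = 216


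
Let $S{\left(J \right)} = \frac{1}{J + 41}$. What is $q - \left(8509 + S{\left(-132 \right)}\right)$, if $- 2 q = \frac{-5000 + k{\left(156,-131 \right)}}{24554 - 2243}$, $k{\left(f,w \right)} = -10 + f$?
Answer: $- \frac{5758529347}{676767} \approx -8508.9$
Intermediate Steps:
$S{\left(J \right)} = \frac{1}{41 + J}$
$q = \frac{809}{7437}$ ($q = - \frac{\left(-5000 + \left(-10 + 156\right)\right) \frac{1}{24554 - 2243}}{2} = - \frac{\left(-5000 + 146\right) \frac{1}{22311}}{2} = - \frac{\left(-4854\right) \frac{1}{22311}}{2} = \left(- \frac{1}{2}\right) \left(- \frac{1618}{7437}\right) = \frac{809}{7437} \approx 0.10878$)
$q - \left(8509 + S{\left(-132 \right)}\right) = \frac{809}{7437} - \left(8509 + \frac{1}{41 - 132}\right) = \frac{809}{7437} - \frac{774318}{91} = - \frac{5758529347}{676767}$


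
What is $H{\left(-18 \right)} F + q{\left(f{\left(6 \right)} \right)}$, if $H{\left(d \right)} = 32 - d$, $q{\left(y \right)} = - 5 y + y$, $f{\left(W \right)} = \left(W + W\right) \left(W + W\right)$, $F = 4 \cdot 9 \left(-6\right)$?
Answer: $-11376$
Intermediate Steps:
$F = -216$ ($F = 36 \left(-6\right) = -216$)
$f{\left(W \right)} = 4 W^{2}$ ($f{\left(W \right)} = 2 W 2 W = 4 W^{2}$)
$q{\left(y \right)} = - 4 y$
$H{\left(-18 \right)} F + q{\left(f{\left(6 \right)} \right)} = \left(32 - -18\right) \left(-216\right) - 4 \cdot 4 \cdot 6^{2} = \left(32 + 18\right) \left(-216\right) - 4 \cdot 4 \cdot 36 = 50 \left(-216\right) - 576 = -10800 - 576 = -11376$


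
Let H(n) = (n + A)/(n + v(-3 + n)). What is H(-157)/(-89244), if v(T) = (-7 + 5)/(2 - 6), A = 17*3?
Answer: -53/6983343 ≈ -7.5895e-6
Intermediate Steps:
A = 51
v(T) = 1/2 (v(T) = -2/(-4) = -2*(-1/4) = 1/2)
H(n) = (51 + n)/(1/2 + n) (H(n) = (n + 51)/(n + 1/2) = (51 + n)/(1/2 + n))
H(-157)/(-89244) = (2*(51 - 157)/(1 + 2*(-157)))/(-89244) = (2*(-106)/(1 - 314))*(-1/89244) = (2*(-106)/(-313))*(-1/89244) = (2*(-1/313)*(-106))*(-1/89244) = (212/313)*(-1/89244) = -53/6983343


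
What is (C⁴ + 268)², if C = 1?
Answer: 72361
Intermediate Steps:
(C⁴ + 268)² = (1⁴ + 268)² = (1 + 268)² = 269² = 72361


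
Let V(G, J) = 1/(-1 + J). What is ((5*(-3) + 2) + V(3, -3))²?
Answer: 2809/16 ≈ 175.56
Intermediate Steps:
((5*(-3) + 2) + V(3, -3))² = ((5*(-3) + 2) + 1/(-1 - 3))² = ((-15 + 2) + 1/(-4))² = (-13 - ¼)² = (-53/4)² = 2809/16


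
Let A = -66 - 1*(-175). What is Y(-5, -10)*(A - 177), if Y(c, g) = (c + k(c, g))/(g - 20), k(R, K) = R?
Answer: -68/3 ≈ -22.667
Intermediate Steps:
A = 109 (A = -66 + 175 = 109)
Y(c, g) = 2*c/(-20 + g) (Y(c, g) = (c + c)/(g - 20) = (2*c)/(-20 + g) = 2*c/(-20 + g))
Y(-5, -10)*(A - 177) = (2*(-5)/(-20 - 10))*(109 - 177) = (2*(-5)/(-30))*(-68) = (2*(-5)*(-1/30))*(-68) = (1/3)*(-68) = -68/3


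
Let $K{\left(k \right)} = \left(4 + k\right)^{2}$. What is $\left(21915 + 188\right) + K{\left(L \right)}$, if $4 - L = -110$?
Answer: $36027$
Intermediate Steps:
$L = 114$ ($L = 4 - -110 = 4 + 110 = 114$)
$\left(21915 + 188\right) + K{\left(L \right)} = \left(21915 + 188\right) + \left(4 + 114\right)^{2} = 22103 + 118^{2} = 22103 + 13924 = 36027$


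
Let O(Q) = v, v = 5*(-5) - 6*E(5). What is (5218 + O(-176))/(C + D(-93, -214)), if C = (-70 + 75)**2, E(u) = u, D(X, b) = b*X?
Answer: 5163/19927 ≈ 0.25910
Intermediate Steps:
D(X, b) = X*b
C = 25 (C = 5**2 = 25)
v = -55 (v = 5*(-5) - 6*5 = -25 - 30 = -55)
O(Q) = -55
(5218 + O(-176))/(C + D(-93, -214)) = (5218 - 55)/(25 - 93*(-214)) = 5163/(25 + 19902) = 5163/19927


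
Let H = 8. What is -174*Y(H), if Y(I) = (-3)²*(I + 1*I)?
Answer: -25056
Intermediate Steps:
Y(I) = 18*I (Y(I) = 9*(I + I) = 9*(2*I) = 18*I)
-174*Y(H) = -3132*8 = -174*144 = -25056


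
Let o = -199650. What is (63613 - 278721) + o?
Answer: -414758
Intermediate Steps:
(63613 - 278721) + o = (63613 - 278721) - 199650 = -215108 - 199650 = -414758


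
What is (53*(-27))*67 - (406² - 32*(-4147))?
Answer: -393417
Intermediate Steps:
(53*(-27))*67 - (406² - 32*(-4147)) = -1431*67 - (164836 - 1*(-132704)) = -95877 - (164836 + 132704) = -95877 - 1*297540 = -95877 - 297540 = -393417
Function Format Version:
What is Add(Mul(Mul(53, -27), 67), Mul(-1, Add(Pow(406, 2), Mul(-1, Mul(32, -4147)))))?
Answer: -393417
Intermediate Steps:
Add(Mul(Mul(53, -27), 67), Mul(-1, Add(Pow(406, 2), Mul(-1, Mul(32, -4147))))) = Add(Mul(-1431, 67), Mul(-1, Add(164836, Mul(-1, -132704)))) = Add(-95877, Mul(-1, Add(164836, 132704))) = Add(-95877, Mul(-1, 297540)) = Add(-95877, -297540) = -393417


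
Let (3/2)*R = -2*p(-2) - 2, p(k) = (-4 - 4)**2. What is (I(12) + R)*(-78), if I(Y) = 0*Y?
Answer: 6760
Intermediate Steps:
p(k) = 64 (p(k) = (-8)**2 = 64)
R = -260/3 (R = 2*(-2*64 - 2)/3 = 2*(-128 - 2)/3 = (2/3)*(-130) = -260/3 ≈ -86.667)
I(Y) = 0
(I(12) + R)*(-78) = (0 - 260/3)*(-78) = -260/3*(-78) = 6760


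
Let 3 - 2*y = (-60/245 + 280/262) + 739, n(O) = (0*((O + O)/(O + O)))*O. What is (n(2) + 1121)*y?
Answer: -2650981156/6419 ≈ -4.1299e+5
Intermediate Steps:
n(O) = 0 (n(O) = (0*((2*O)/((2*O))))*O = (0*((2*O)*(1/(2*O))))*O = (0*1)*O = 0*O = 0)
y = -2364836/6419 (y = 3/2 - ((-60/245 + 280/262) + 739)/2 = 3/2 - ((-60*1/245 + 280*(1/262)) + 739)/2 = 3/2 - ((-12/49 + 140/131) + 739)/2 = 3/2 - (5288/6419 + 739)/2 = 3/2 - ½*4748929/6419 = 3/2 - 4748929/12838 = -2364836/6419 ≈ -368.41)
(n(2) + 1121)*y = (0 + 1121)*(-2364836/6419) = 1121*(-2364836/6419) = -2650981156/6419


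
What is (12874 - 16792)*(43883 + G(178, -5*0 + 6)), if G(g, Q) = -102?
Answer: -171533958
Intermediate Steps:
(12874 - 16792)*(43883 + G(178, -5*0 + 6)) = (12874 - 16792)*(43883 - 102) = -3918*43781 = -171533958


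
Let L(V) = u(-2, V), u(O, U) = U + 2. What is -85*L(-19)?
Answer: 1445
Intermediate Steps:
u(O, U) = 2 + U
L(V) = 2 + V
-85*L(-19) = -85*(2 - 19) = -85*(-17) = 1445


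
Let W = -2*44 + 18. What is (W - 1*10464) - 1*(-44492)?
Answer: 33958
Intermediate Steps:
W = -70 (W = -88 + 18 = -70)
(W - 1*10464) - 1*(-44492) = (-70 - 1*10464) - 1*(-44492) = (-70 - 10464) + 44492 = -10534 + 44492 = 33958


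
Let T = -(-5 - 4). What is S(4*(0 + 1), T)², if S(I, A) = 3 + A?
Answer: 144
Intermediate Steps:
T = 9 (T = -1*(-9) = 9)
S(4*(0 + 1), T)² = (3 + 9)² = 12² = 144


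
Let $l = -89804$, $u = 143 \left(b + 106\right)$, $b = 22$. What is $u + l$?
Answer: $-71500$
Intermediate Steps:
$u = 18304$ ($u = 143 \left(22 + 106\right) = 143 \cdot 128 = 18304$)
$u + l = 18304 - 89804 = -71500$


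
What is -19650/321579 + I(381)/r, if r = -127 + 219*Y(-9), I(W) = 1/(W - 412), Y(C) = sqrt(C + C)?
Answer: -178554038839/2922320970741 + 657*I*sqrt(2)/27262237 ≈ -0.0611 + 3.4082e-5*I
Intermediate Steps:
Y(C) = sqrt(2)*sqrt(C) (Y(C) = sqrt(2*C) = sqrt(2)*sqrt(C))
I(W) = 1/(-412 + W)
r = -127 + 657*I*sqrt(2) (r = -127 + 219*(sqrt(2)*sqrt(-9)) = -127 + 219*(sqrt(2)*(3*I)) = -127 + 219*(3*I*sqrt(2)) = -127 + 657*I*sqrt(2) ≈ -127.0 + 929.14*I)
-19650/321579 + I(381)/r = -19650/321579 + 1/((-412 + 381)*(-127 + 657*I*sqrt(2))) = -19650*1/321579 + 1/((-31)*(-127 + 657*I*sqrt(2))) = -6550/107193 - 1/(31*(-127 + 657*I*sqrt(2)))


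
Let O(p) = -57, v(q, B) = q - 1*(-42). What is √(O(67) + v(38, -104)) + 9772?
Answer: 9772 + √23 ≈ 9776.8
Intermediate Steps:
v(q, B) = 42 + q (v(q, B) = q + 42 = 42 + q)
√(O(67) + v(38, -104)) + 9772 = √(-57 + (42 + 38)) + 9772 = √(-57 + 80) + 9772 = √23 + 9772 = 9772 + √23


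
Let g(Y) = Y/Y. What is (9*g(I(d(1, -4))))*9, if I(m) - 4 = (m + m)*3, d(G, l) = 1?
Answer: 81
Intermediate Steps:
I(m) = 4 + 6*m (I(m) = 4 + (m + m)*3 = 4 + (2*m)*3 = 4 + 6*m)
g(Y) = 1
(9*g(I(d(1, -4))))*9 = (9*1)*9 = 9*9 = 81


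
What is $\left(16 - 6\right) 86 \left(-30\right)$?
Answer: $-25800$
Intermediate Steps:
$\left(16 - 6\right) 86 \left(-30\right) = 10 \cdot 86 \left(-30\right) = 860 \left(-30\right) = -25800$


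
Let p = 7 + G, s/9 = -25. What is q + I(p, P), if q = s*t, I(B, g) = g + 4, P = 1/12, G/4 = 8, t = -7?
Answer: 18949/12 ≈ 1579.1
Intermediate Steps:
s = -225 (s = 9*(-25) = -225)
G = 32 (G = 4*8 = 32)
p = 39 (p = 7 + 32 = 39)
P = 1/12 ≈ 0.083333
I(B, g) = 4 + g
q = 1575 (q = -225*(-7) = 1575)
q + I(p, P) = 1575 + (4 + 1/12) = 1575 + 49/12 = 18949/12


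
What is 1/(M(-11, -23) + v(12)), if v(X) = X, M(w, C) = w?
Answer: 1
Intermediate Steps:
1/(M(-11, -23) + v(12)) = 1/(-11 + 12) = 1/1 = 1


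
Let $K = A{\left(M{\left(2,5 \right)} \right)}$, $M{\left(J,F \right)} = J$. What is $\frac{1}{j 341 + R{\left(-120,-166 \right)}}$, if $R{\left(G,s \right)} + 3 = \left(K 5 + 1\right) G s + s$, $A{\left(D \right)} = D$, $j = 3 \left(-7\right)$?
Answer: $\frac{1}{211790} \approx 4.7217 \cdot 10^{-6}$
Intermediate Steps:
$j = -21$
$K = 2$
$R{\left(G,s \right)} = -3 + s + 11 G s$ ($R{\left(G,s \right)} = -3 + \left(\left(2 \cdot 5 + 1\right) G s + s\right) = -3 + \left(\left(10 + 1\right) G s + s\right) = -3 + \left(11 G s + s\right) = -3 + \left(s + 11 G s\right) = -3 + s + 11 G s$)
$\frac{1}{j 341 + R{\left(-120,-166 \right)}} = \frac{1}{\left(-21\right) 341 - \left(169 - 219120\right)} = \frac{1}{-7161 - -218951} = \frac{1}{-7161 + 218951} = \frac{1}{211790}$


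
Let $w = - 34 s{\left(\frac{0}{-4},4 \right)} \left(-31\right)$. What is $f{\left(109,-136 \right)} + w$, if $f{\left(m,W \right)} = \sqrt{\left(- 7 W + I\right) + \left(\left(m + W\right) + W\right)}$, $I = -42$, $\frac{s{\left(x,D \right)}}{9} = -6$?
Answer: $-56916 + 3 \sqrt{83} \approx -56889.0$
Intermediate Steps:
$s{\left(x,D \right)} = -54$ ($s{\left(x,D \right)} = 9 \left(-6\right) = -54$)
$w = -56916$ ($w = \left(-34\right) \left(-54\right) \left(-31\right) = 1836 \left(-31\right) = -56916$)
$f{\left(m,W \right)} = \sqrt{-42 + m - 5 W}$ ($f{\left(m,W \right)} = \sqrt{\left(- 7 W - 42\right) + \left(\left(m + W\right) + W\right)} = \sqrt{\left(-42 - 7 W\right) + \left(\left(W + m\right) + W\right)} = \sqrt{\left(-42 - 7 W\right) + \left(m + 2 W\right)} = \sqrt{-42 + m - 5 W}$)
$f{\left(109,-136 \right)} + w = \sqrt{-42 + 109 - -680} - 56916 = \sqrt{-42 + 109 + 680} - 56916 = \sqrt{747} - 56916 = 3 \sqrt{83} - 56916 = -56916 + 3 \sqrt{83}$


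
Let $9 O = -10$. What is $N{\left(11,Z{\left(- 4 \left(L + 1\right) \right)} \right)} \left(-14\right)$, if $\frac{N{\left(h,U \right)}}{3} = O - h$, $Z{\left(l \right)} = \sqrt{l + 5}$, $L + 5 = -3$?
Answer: $\frac{1526}{3} \approx 508.67$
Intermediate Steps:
$L = -8$ ($L = -5 - 3 = -8$)
$O = - \frac{10}{9}$ ($O = \frac{1}{9} \left(-10\right) = - \frac{10}{9} \approx -1.1111$)
$Z{\left(l \right)} = \sqrt{5 + l}$
$N{\left(h,U \right)} = - \frac{10}{3} - 3 h$ ($N{\left(h,U \right)} = 3 \left(- \frac{10}{9} - h\right) = - \frac{10}{3} - 3 h$)
$N{\left(11,Z{\left(- 4 \left(L + 1\right) \right)} \right)} \left(-14\right) = \left(- \frac{10}{3} - 33\right) \left(-14\right) = \left(- \frac{109}{3}\right) \left(-14\right) = \frac{1526}{3}$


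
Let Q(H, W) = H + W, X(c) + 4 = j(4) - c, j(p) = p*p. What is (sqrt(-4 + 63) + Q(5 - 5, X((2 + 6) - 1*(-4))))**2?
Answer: 59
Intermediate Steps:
j(p) = p**2
X(c) = 12 - c (X(c) = -4 + (4**2 - c) = -4 + (16 - c) = 12 - c)
(sqrt(-4 + 63) + Q(5 - 5, X((2 + 6) - 1*(-4))))**2 = (sqrt(-4 + 63) + ((5 - 5) + (12 - ((2 + 6) - 1*(-4)))))**2 = (sqrt(59) + (0 + (12 - (8 + 4))))**2 = (sqrt(59) + (0 + (12 - 1*12)))**2 = (sqrt(59) + (0 + (12 - 12)))**2 = (sqrt(59) + (0 + 0))**2 = (sqrt(59) + 0)**2 = (sqrt(59))**2 = 59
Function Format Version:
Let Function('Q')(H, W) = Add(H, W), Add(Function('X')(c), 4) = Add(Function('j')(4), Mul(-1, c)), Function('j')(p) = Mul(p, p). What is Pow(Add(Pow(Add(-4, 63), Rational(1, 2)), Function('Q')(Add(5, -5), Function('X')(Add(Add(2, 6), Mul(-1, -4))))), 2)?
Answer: 59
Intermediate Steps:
Function('j')(p) = Pow(p, 2)
Function('X')(c) = Add(12, Mul(-1, c)) (Function('X')(c) = Add(-4, Add(Pow(4, 2), Mul(-1, c))) = Add(-4, Add(16, Mul(-1, c))) = Add(12, Mul(-1, c)))
Pow(Add(Pow(Add(-4, 63), Rational(1, 2)), Function('Q')(Add(5, -5), Function('X')(Add(Add(2, 6), Mul(-1, -4))))), 2) = Pow(Add(Pow(Add(-4, 63), Rational(1, 2)), Add(Add(5, -5), Add(12, Mul(-1, Add(Add(2, 6), Mul(-1, -4)))))), 2) = Pow(Add(Pow(59, Rational(1, 2)), Add(0, Add(12, Mul(-1, Add(8, 4))))), 2) = Pow(Add(Pow(59, Rational(1, 2)), Add(0, Add(12, Mul(-1, 12)))), 2) = Pow(Add(Pow(59, Rational(1, 2)), Add(0, Add(12, -12))), 2) = Pow(Add(Pow(59, Rational(1, 2)), Add(0, 0)), 2) = Pow(Add(Pow(59, Rational(1, 2)), 0), 2) = Pow(Pow(59, Rational(1, 2)), 2) = 59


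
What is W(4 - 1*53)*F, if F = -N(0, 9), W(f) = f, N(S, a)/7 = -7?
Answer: -2401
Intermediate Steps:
N(S, a) = -49 (N(S, a) = 7*(-7) = -49)
F = 49 (F = -1*(-49) = 49)
W(4 - 1*53)*F = (4 - 1*53)*49 = (4 - 53)*49 = -49*49 = -2401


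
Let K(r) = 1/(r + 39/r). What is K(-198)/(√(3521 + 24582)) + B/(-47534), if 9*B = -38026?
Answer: 19013/213903 - 66*√28103/367615343 ≈ 0.088856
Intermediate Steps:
B = -38026/9 (B = (⅑)*(-38026) = -38026/9 ≈ -4225.1)
K(-198)/(√(3521 + 24582)) + B/(-47534) = (-198/(39 + (-198)²))/(√(3521 + 24582)) - 38026/9/(-47534) = (-198/(39 + 39204))/(√28103) - 38026/9*(-1/47534) = (-198/39243)*(√28103/28103) + 19013/213903 = (-198*1/39243)*(√28103/28103) + 19013/213903 = -66*√28103/367615343 + 19013/213903 = 19013/213903 - 66*√28103/367615343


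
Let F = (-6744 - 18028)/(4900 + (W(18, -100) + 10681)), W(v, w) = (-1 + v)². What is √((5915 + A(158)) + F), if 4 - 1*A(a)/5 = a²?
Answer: I*√14150472915/345 ≈ 344.8*I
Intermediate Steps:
A(a) = 20 - 5*a²
F = -12386/7935 (F = (-6744 - 18028)/(4900 + ((-1 + 18)² + 10681)) = -24772/(4900 + (17² + 10681)) = -24772/(4900 + (289 + 10681)) = -24772/(4900 + 10970) = -24772/15870 = -24772*1/15870 = -12386/7935 ≈ -1.5609)
√((5915 + A(158)) + F) = √((5915 + (20 - 5*158²)) - 12386/7935) = √((5915 + (20 - 5*24964)) - 12386/7935) = √((5915 + (20 - 124820)) - 12386/7935) = √((5915 - 124800) - 12386/7935) = √(-118885 - 12386/7935) = √(-943364861/7935) = I*√14150472915/345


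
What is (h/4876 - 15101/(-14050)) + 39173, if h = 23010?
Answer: 335506621547/8563475 ≈ 39179.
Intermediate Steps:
(h/4876 - 15101/(-14050)) + 39173 = (23010/4876 - 15101/(-14050)) + 39173 = (23010*(1/4876) - 15101*(-1/14050)) + 39173 = (11505/2438 + 15101/14050) + 39173 = 49615372/8563475 + 39173 = 335506621547/8563475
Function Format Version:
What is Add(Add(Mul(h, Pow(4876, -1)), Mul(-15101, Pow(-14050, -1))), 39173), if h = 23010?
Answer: Rational(335506621547, 8563475) ≈ 39179.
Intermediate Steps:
Add(Add(Mul(h, Pow(4876, -1)), Mul(-15101, Pow(-14050, -1))), 39173) = Add(Add(Mul(23010, Pow(4876, -1)), Mul(-15101, Pow(-14050, -1))), 39173) = Add(Add(Mul(23010, Rational(1, 4876)), Mul(-15101, Rational(-1, 14050))), 39173) = Add(Add(Rational(11505, 2438), Rational(15101, 14050)), 39173) = Add(Rational(49615372, 8563475), 39173) = Rational(335506621547, 8563475)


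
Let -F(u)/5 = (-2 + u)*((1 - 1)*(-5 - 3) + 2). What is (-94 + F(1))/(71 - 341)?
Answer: 14/45 ≈ 0.31111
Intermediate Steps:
F(u) = 20 - 10*u (F(u) = -5*(-2 + u)*((1 - 1)*(-5 - 3) + 2) = -5*(-2 + u)*(0*(-8) + 2) = -5*(-2 + u)*(0 + 2) = -5*(-2 + u)*2 = -5*(-4 + 2*u) = 20 - 10*u)
(-94 + F(1))/(71 - 341) = (-94 + (20 - 10*1))/(71 - 341) = (-94 + (20 - 10))/(-270) = (-94 + 10)*(-1/270) = -84*(-1/270) = 14/45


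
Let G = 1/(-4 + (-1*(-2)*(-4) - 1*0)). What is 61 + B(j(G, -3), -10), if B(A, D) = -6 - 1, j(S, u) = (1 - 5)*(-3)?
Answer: 54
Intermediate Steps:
G = -1/12 (G = 1/(-4 + (2*(-4) + 0)) = 1/(-4 + (-8 + 0)) = 1/(-4 - 8) = 1/(-12) = -1/12 ≈ -0.083333)
j(S, u) = 12 (j(S, u) = -4*(-3) = 12)
B(A, D) = -7
61 + B(j(G, -3), -10) = 61 - 7 = 54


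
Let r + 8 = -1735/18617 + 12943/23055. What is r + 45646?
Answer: 19588712162936/429214935 ≈ 45638.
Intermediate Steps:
r = -3232760074/429214935 (r = -8 + (-1735/18617 + 12943/23055) = -8 + 200959406/429214935 = -3232760074/429214935 ≈ -7.5318)
r + 45646 = -3232760074/429214935 + 45646 = 19588712162936/429214935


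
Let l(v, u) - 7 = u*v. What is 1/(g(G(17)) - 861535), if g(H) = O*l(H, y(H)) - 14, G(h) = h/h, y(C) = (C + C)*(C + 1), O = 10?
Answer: -1/861439 ≈ -1.1608e-6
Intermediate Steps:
y(C) = 2*C*(1 + C) (y(C) = (2*C)*(1 + C) = 2*C*(1 + C))
l(v, u) = 7 + u*v
G(h) = 1
g(H) = 56 + 20*H**2*(1 + H) (g(H) = 10*(7 + (2*H*(1 + H))*H) - 14 = 10*(7 + 2*H**2*(1 + H)) - 14 = (70 + 20*H**2*(1 + H)) - 14 = 56 + 20*H**2*(1 + H))
1/(g(G(17)) - 861535) = 1/((56 + 20*1**2*(1 + 1)) - 861535) = 1/((56 + 20*1*2) - 861535) = 1/((56 + 40) - 861535) = 1/(96 - 861535) = 1/(-861439) = -1/861439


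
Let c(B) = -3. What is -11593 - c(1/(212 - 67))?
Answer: -11590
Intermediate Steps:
-11593 - c(1/(212 - 67)) = -11593 - 1*(-3) = -11593 + 3 = -11590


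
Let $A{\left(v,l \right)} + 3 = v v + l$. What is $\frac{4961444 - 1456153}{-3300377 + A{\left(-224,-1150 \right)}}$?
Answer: $- \frac{3505291}{3251354} \approx -1.0781$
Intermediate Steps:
$A{\left(v,l \right)} = -3 + l + v^{2}$ ($A{\left(v,l \right)} = -3 + \left(v v + l\right) = -3 + \left(v^{2} + l\right) = -3 + \left(l + v^{2}\right) = -3 + l + v^{2}$)
$\frac{4961444 - 1456153}{-3300377 + A{\left(-224,-1150 \right)}} = \frac{4961444 - 1456153}{-3300377 - \left(1153 - 50176\right)} = \frac{3505291}{-3300377 - -49023} = \frac{3505291}{-3300377 + 49023} = \frac{3505291}{-3251354} = 3505291 \left(- \frac{1}{3251354}\right) = - \frac{3505291}{3251354}$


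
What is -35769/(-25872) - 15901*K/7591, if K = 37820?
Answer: -5186174564187/65464784 ≈ -79221.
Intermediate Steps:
-35769/(-25872) - 15901*K/7591 = -35769/(-25872) - 15901/(7591/37820) = -35769*(-1/25872) - 15901/(7591*(1/37820)) = 11923/8624 - 15901/7591/37820 = 11923/8624 - 15901*37820/7591 = 11923/8624 - 601375820/7591 = -5186174564187/65464784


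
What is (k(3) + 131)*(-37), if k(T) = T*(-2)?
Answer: -4625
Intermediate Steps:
k(T) = -2*T
(k(3) + 131)*(-37) = (-2*3 + 131)*(-37) = (-6 + 131)*(-37) = 125*(-37) = -4625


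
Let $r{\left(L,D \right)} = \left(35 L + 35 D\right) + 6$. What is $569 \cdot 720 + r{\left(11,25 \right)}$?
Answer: $410946$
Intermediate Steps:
$r{\left(L,D \right)} = 6 + 35 D + 35 L$ ($r{\left(L,D \right)} = \left(35 D + 35 L\right) + 6 = 6 + 35 D + 35 L$)
$569 \cdot 720 + r{\left(11,25 \right)} = 569 \cdot 720 + \left(6 + 35 \cdot 25 + 35 \cdot 11\right) = 409680 + \left(6 + 875 + 385\right) = 409680 + 1266 = 410946$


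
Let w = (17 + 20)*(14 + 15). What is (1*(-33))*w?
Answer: -35409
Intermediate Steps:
w = 1073 (w = 37*29 = 1073)
(1*(-33))*w = (1*(-33))*1073 = -33*1073 = -35409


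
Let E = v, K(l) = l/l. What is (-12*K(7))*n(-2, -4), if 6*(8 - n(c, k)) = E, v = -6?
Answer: -108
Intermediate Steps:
K(l) = 1
E = -6
n(c, k) = 9 (n(c, k) = 8 - ⅙*(-6) = 8 + 1 = 9)
(-12*K(7))*n(-2, -4) = -12*1*9 = -12*9 = -108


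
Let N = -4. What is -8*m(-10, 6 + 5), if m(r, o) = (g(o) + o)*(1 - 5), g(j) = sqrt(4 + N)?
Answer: 352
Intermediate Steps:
g(j) = 0 (g(j) = sqrt(4 - 4) = sqrt(0) = 0)
m(r, o) = -4*o (m(r, o) = (0 + o)*(1 - 5) = o*(-4) = -4*o)
-8*m(-10, 6 + 5) = -(-32)*(6 + 5) = -(-32)*11 = -8*(-44) = 352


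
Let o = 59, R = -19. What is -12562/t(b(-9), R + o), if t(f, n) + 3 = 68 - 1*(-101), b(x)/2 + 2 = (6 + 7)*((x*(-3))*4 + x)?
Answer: -6281/83 ≈ -75.675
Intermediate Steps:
b(x) = -4 - 286*x (b(x) = -4 + 2*((6 + 7)*((x*(-3))*4 + x)) = -4 + 2*(13*(-3*x*4 + x)) = -4 + 2*(13*(-12*x + x)) = -4 + 2*(13*(-11*x)) = -4 + 2*(-143*x) = -4 - 286*x)
t(f, n) = 166 (t(f, n) = -3 + (68 - 1*(-101)) = -3 + (68 + 101) = -3 + 169 = 166)
-12562/t(b(-9), R + o) = -12562/166 = -12562*1/166 = -6281/83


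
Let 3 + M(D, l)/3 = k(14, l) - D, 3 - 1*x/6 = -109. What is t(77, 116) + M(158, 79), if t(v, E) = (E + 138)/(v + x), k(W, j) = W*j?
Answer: 2123669/749 ≈ 2835.3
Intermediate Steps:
x = 672 (x = 18 - 6*(-109) = 18 + 654 = 672)
M(D, l) = -9 - 3*D + 42*l (M(D, l) = -9 + 3*(14*l - D) = -9 + 3*(-D + 14*l) = -9 + (-3*D + 42*l) = -9 - 3*D + 42*l)
t(v, E) = (138 + E)/(672 + v) (t(v, E) = (E + 138)/(v + 672) = (138 + E)/(672 + v))
t(77, 116) + M(158, 79) = (138 + 116)/(672 + 77) + (-9 - 3*158 + 42*79) = 254/749 + (-9 - 474 + 3318) = (1/749)*254 + 2835 = 254/749 + 2835 = 2123669/749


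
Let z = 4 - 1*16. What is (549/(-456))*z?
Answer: 549/38 ≈ 14.447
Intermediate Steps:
z = -12 (z = 4 - 16 = -12)
(549/(-456))*z = (549/(-456))*(-12) = (549*(-1/456))*(-12) = -183/152*(-12) = 549/38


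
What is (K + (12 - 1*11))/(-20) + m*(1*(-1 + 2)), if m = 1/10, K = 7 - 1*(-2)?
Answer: -⅖ ≈ -0.40000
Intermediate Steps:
K = 9 (K = 7 + 2 = 9)
m = ⅒ ≈ 0.10000
(K + (12 - 1*11))/(-20) + m*(1*(-1 + 2)) = (9 + (12 - 1*11))/(-20) + (1*(-1 + 2))/10 = (9 + (12 - 11))*(-1/20) + (1*1)/10 = (9 + 1)*(-1/20) + (⅒)*1 = 10*(-1/20) + ⅒ = -½ + ⅒ = -⅖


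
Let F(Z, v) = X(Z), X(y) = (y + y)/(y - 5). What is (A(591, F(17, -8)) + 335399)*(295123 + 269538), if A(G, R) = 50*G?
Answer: 206072467289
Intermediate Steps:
X(y) = 2*y/(-5 + y) (X(y) = (2*y)/(-5 + y) = 2*y/(-5 + y))
F(Z, v) = 2*Z/(-5 + Z)
(A(591, F(17, -8)) + 335399)*(295123 + 269538) = (50*591 + 335399)*(295123 + 269538) = (29550 + 335399)*564661 = 364949*564661 = 206072467289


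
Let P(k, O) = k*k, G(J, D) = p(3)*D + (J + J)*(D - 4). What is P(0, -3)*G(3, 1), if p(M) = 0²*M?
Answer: 0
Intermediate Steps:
p(M) = 0 (p(M) = 0*M = 0)
G(J, D) = 2*J*(-4 + D) (G(J, D) = 0*D + (J + J)*(D - 4) = 0 + (2*J)*(-4 + D) = 0 + 2*J*(-4 + D) = 2*J*(-4 + D))
P(k, O) = k²
P(0, -3)*G(3, 1) = 0²*(2*3*(-4 + 1)) = 0*(2*3*(-3)) = 0*(-18) = 0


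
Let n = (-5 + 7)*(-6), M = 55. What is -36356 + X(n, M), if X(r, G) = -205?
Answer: -36561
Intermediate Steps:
n = -12 (n = 2*(-6) = -12)
-36356 + X(n, M) = -36356 - 205 = -36561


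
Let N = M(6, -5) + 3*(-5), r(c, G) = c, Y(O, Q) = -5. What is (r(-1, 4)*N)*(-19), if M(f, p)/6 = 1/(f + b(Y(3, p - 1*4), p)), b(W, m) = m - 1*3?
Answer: -342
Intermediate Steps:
b(W, m) = -3 + m (b(W, m) = m - 3 = -3 + m)
M(f, p) = 6/(-3 + f + p) (M(f, p) = 6/(f + (-3 + p)) = 6/(-3 + f + p))
N = -18 (N = 6/(-3 + 6 - 5) + 3*(-5) = 6/(-2) - 15 = 6*(-½) - 15 = -3 - 15 = -18)
(r(-1, 4)*N)*(-19) = -1*(-18)*(-19) = 18*(-19) = -342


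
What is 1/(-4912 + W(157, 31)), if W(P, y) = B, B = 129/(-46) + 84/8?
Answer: -23/112799 ≈ -0.00020390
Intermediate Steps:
B = 177/23 (B = 129*(-1/46) + 84*(⅛) = -129/46 + 21/2 = 177/23 ≈ 7.6956)
W(P, y) = 177/23
1/(-4912 + W(157, 31)) = 1/(-4912 + 177/23) = 1/(-112799/23) = -23/112799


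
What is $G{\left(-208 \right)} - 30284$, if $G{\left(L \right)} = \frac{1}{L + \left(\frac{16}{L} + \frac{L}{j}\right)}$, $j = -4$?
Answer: $- \frac{61446249}{2029} \approx -30284.0$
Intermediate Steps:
$G{\left(L \right)} = \frac{1}{\frac{16}{L} + \frac{3 L}{4}}$ ($G{\left(L \right)} = \frac{1}{L + \left(\frac{16}{L} + \frac{L}{-4}\right)} = \frac{1}{L + \left(\frac{16}{L} + L \left(- \frac{1}{4}\right)\right)} = \frac{1}{L - \left(- \frac{16}{L} + \frac{L}{4}\right)} = \frac{1}{\frac{16}{L} + \frac{3 L}{4}}$)
$G{\left(-208 \right)} - 30284 = 4 \left(-208\right) \frac{1}{64 + 3 \left(-208\right)^{2}} - 30284 = 4 \left(-208\right) \frac{1}{64 + 3 \cdot 43264} - 30284 = 4 \left(-208\right) \frac{1}{64 + 129792} - 30284 = 4 \left(-208\right) \frac{1}{129856} - 30284 = - \frac{13}{2029} - 30284 = - \frac{61446249}{2029}$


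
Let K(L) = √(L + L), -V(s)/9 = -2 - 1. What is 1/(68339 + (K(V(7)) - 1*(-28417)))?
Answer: 16126/1560287247 - √6/3120574494 ≈ 1.0334e-5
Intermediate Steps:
V(s) = 27 (V(s) = -9*(-2 - 1) = -9*(-3) = 27)
K(L) = √2*√L (K(L) = √(2*L) = √2*√L)
1/(68339 + (K(V(7)) - 1*(-28417))) = 1/(68339 + (√2*√27 - 1*(-28417))) = 1/(68339 + (√2*(3*√3) + 28417)) = 1/(68339 + (3*√6 + 28417)) = 1/(68339 + (28417 + 3*√6)) = 1/(96756 + 3*√6)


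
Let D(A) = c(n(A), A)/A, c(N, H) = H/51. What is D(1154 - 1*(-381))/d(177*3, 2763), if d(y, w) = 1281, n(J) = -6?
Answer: 1/65331 ≈ 1.5307e-5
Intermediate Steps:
c(N, H) = H/51 (c(N, H) = H*(1/51) = H/51)
D(A) = 1/51 (D(A) = (A/51)/A = 1/51)
D(1154 - 1*(-381))/d(177*3, 2763) = (1/51)/1281 = (1/51)*(1/1281) = 1/65331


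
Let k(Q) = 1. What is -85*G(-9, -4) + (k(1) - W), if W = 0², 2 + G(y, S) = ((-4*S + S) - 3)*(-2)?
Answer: 1701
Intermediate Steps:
G(y, S) = 4 + 6*S (G(y, S) = -2 + ((-4*S + S) - 3)*(-2) = -2 + (-3*S - 3)*(-2) = -2 + (-3 - 3*S)*(-2) = -2 + (6 + 6*S) = 4 + 6*S)
W = 0
-85*G(-9, -4) + (k(1) - W) = -85*(4 + 6*(-4)) + (1 - 1*0) = -85*(4 - 24) + (1 + 0) = -85*(-20) + 1 = 1700 + 1 = 1701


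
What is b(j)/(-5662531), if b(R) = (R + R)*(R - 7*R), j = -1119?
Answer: 15025932/5662531 ≈ 2.6536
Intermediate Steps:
b(R) = -12*R² (b(R) = (2*R)*(-6*R) = -12*R²)
b(j)/(-5662531) = -12*(-1119)²/(-5662531) = -12*1252161*(-1/5662531) = -15025932*(-1/5662531) = 15025932/5662531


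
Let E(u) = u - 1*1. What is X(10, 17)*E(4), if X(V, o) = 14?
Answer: 42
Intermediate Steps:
E(u) = -1 + u (E(u) = u - 1 = -1 + u)
X(10, 17)*E(4) = 14*(-1 + 4) = 14*3 = 42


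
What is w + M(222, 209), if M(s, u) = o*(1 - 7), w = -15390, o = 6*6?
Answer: -15606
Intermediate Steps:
o = 36
M(s, u) = -216 (M(s, u) = 36*(1 - 7) = 36*(-6) = -216)
w + M(222, 209) = -15390 - 216 = -15606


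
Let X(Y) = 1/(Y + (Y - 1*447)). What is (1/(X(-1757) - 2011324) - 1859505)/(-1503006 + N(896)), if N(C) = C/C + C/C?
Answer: 7407202762996643/5987106989006230 ≈ 1.2372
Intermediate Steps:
X(Y) = 1/(-447 + 2*Y) (X(Y) = 1/(Y + (Y - 447)) = 1/(Y + (-447 + Y)) = 1/(-447 + 2*Y))
N(C) = 2 (N(C) = 1 + 1 = 2)
(1/(X(-1757) - 2011324) - 1859505)/(-1503006 + N(896)) = (1/(1/(-447 + 2*(-1757)) - 2011324) - 1859505)/(-1503006 + 2) = (1/(1/(-447 - 3514) - 2011324) - 1859505)/(-1503004) = (1/(1/(-3961) - 2011324) - 1859505)*(-1/1503004) = (1/(-1/3961 - 2011324) - 1859505)*(-1/1503004) = (1/(-7966854365/3961) - 1859505)*(-1/1503004) = (-3961/7966854365 - 1859505)*(-1/1503004) = -14814405525993286/7966854365*(-1/1503004) = 7407202762996643/5987106989006230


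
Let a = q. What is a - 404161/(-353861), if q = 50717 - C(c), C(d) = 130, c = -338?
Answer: 17901170568/353861 ≈ 50588.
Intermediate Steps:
q = 50587 (q = 50717 - 1*130 = 50717 - 130 = 50587)
a = 50587
a - 404161/(-353861) = 50587 - 404161/(-353861) = 50587 - 404161*(-1/353861) = 50587 + 404161/353861 = 17901170568/353861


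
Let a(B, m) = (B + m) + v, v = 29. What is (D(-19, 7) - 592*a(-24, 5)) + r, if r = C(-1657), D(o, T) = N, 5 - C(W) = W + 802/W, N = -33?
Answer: -7109385/1657 ≈ -4290.5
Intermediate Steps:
a(B, m) = 29 + B + m (a(B, m) = (B + m) + 29 = 29 + B + m)
C(W) = 5 - W - 802/W (C(W) = 5 - (W + 802/W) = 5 + (-W - 802/W) = 5 - W - 802/W)
D(o, T) = -33
r = 2754736/1657 (r = 5 - 1*(-1657) - 802/(-1657) = 5 + 1657 - 802*(-1/1657) = 5 + 1657 + 802/1657 = 2754736/1657 ≈ 1662.5)
(D(-19, 7) - 592*a(-24, 5)) + r = (-33 - 592*(29 - 24 + 5)) + 2754736/1657 = (-33 - 592*10) + 2754736/1657 = (-33 - 5920) + 2754736/1657 = -5953 + 2754736/1657 = -7109385/1657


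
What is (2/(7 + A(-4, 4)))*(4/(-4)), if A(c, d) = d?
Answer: -2/11 ≈ -0.18182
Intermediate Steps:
(2/(7 + A(-4, 4)))*(4/(-4)) = (2/(7 + 4))*(4/(-4)) = (2/11)*(4*(-¼)) = ((1/11)*2)*(-1) = (2/11)*(-1) = -2/11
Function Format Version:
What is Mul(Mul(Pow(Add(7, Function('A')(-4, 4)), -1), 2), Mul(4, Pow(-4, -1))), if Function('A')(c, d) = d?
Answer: Rational(-2, 11) ≈ -0.18182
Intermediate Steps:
Mul(Mul(Pow(Add(7, Function('A')(-4, 4)), -1), 2), Mul(4, Pow(-4, -1))) = Mul(Mul(Pow(Add(7, 4), -1), 2), Mul(4, Pow(-4, -1))) = Mul(Mul(Pow(11, -1), 2), Mul(4, Rational(-1, 4))) = Mul(Mul(Rational(1, 11), 2), -1) = Mul(Rational(2, 11), -1) = Rational(-2, 11)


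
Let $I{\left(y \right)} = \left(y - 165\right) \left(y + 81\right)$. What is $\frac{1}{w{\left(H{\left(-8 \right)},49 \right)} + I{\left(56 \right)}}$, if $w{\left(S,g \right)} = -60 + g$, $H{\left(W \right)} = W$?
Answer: $- \frac{1}{14944} \approx -6.6916 \cdot 10^{-5}$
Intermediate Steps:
$I{\left(y \right)} = \left(-165 + y\right) \left(81 + y\right)$
$\frac{1}{w{\left(H{\left(-8 \right)},49 \right)} + I{\left(56 \right)}} = \frac{1}{\left(-60 + 49\right) - \left(18069 - 3136\right)} = \frac{1}{-11 - 14933} = \frac{1}{-14944} = - \frac{1}{14944}$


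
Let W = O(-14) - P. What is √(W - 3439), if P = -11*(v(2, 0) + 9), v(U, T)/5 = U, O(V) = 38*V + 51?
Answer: I*√3711 ≈ 60.918*I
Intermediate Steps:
O(V) = 51 + 38*V
v(U, T) = 5*U
P = -209 (P = -11*(5*2 + 9) = -11*(10 + 9) = -11*19 = -209)
W = -272 (W = (51 + 38*(-14)) - 1*(-209) = (51 - 532) + 209 = -481 + 209 = -272)
√(W - 3439) = √(-272 - 3439) = √(-3711) = I*√3711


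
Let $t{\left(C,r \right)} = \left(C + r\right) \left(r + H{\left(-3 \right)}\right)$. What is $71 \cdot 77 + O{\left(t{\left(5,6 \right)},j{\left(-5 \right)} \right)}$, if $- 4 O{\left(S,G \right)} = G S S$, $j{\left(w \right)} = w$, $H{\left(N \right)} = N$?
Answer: $\frac{27313}{4} \approx 6828.3$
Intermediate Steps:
$t{\left(C,r \right)} = \left(-3 + r\right) \left(C + r\right)$ ($t{\left(C,r \right)} = \left(C + r\right) \left(r - 3\right) = \left(C + r\right) \left(-3 + r\right) = \left(-3 + r\right) \left(C + r\right)$)
$O{\left(S,G \right)} = - \frac{G S^{2}}{4}$ ($O{\left(S,G \right)} = - \frac{G S S}{4} = - \frac{G S^{2}}{4}$)
$71 \cdot 77 + O{\left(t{\left(5,6 \right)},j{\left(-5 \right)} \right)} = 71 \cdot 77 - - \frac{5 \left(6^{2} - 15 - 18 + 5 \cdot 6\right)^{2}}{4} = 5467 - - \frac{5 \left(36 - 15 - 18 + 30\right)^{2}}{4} = 5467 - - \frac{5 \cdot 33^{2}}{4} = 5467 - \left(- \frac{5}{4}\right) 1089 = 5467 + \frac{5445}{4} = \frac{27313}{4}$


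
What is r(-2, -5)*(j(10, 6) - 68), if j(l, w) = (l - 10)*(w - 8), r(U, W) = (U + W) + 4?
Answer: 204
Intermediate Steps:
r(U, W) = 4 + U + W
j(l, w) = (-10 + l)*(-8 + w)
r(-2, -5)*(j(10, 6) - 68) = (4 - 2 - 5)*((80 - 10*6 - 8*10 + 10*6) - 68) = -3*((80 - 60 - 80 + 60) - 68) = -3*(0 - 68) = -3*(-68) = 204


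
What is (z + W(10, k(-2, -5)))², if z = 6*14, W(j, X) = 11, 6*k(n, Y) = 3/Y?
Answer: 9025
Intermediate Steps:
k(n, Y) = 1/(2*Y) (k(n, Y) = (3/Y)/6 = 1/(2*Y))
z = 84
(z + W(10, k(-2, -5)))² = (84 + 11)² = 95² = 9025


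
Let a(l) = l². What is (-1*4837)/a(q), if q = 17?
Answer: -4837/289 ≈ -16.737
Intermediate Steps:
(-1*4837)/a(q) = (-1*4837)/(17²) = -4837/289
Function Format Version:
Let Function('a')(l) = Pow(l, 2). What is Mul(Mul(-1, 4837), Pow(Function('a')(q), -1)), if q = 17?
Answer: Rational(-4837, 289) ≈ -16.737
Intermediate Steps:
Mul(Mul(-1, 4837), Pow(Function('a')(q), -1)) = Mul(Mul(-1, 4837), Pow(Pow(17, 2), -1)) = Mul(-4837, Pow(289, -1)) = Mul(-4837, Rational(1, 289)) = Rational(-4837, 289)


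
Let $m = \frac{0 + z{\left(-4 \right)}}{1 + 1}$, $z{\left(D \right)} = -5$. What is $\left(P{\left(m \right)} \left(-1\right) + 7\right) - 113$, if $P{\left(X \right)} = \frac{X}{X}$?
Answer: $-107$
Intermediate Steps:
$m = - \frac{5}{2}$ ($m = \frac{0 - 5}{1 + 1} = - \frac{5}{2} \approx -2.5$)
$P{\left(X \right)} = 1$
$\left(P{\left(m \right)} \left(-1\right) + 7\right) - 113 = \left(1 \left(-1\right) + 7\right) - 113 = \left(-1 + 7\right) - 113 = 6 - 113 = -107$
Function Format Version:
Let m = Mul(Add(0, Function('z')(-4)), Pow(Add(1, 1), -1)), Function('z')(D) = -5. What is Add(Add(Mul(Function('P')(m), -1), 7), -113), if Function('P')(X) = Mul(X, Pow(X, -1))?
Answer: -107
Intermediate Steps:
m = Rational(-5, 2) (m = Mul(Add(0, -5), Pow(Add(1, 1), -1)) = Mul(-5, Pow(2, -1)) = Mul(-5, Rational(1, 2)) = Rational(-5, 2) ≈ -2.5000)
Function('P')(X) = 1
Add(Add(Mul(Function('P')(m), -1), 7), -113) = Add(Add(Mul(1, -1), 7), -113) = Add(Add(-1, 7), -113) = Add(6, -113) = -107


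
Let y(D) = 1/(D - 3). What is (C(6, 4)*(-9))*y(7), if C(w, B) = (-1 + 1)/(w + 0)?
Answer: 0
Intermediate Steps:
C(w, B) = 0 (C(w, B) = 0/w = 0)
y(D) = 1/(-3 + D)
(C(6, 4)*(-9))*y(7) = (0*(-9))/(-3 + 7) = 0/4 = 0*(¼) = 0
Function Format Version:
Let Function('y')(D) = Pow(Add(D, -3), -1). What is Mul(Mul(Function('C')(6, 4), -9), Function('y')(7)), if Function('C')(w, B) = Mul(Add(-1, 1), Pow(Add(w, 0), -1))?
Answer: 0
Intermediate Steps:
Function('C')(w, B) = 0 (Function('C')(w, B) = Mul(0, Pow(w, -1)) = 0)
Function('y')(D) = Pow(Add(-3, D), -1)
Mul(Mul(Function('C')(6, 4), -9), Function('y')(7)) = Mul(Mul(0, -9), Pow(Add(-3, 7), -1)) = Mul(0, Pow(4, -1)) = Mul(0, Rational(1, 4)) = 0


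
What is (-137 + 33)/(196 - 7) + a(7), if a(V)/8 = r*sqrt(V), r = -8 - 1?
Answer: -104/189 - 72*sqrt(7) ≈ -191.04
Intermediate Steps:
r = -9
a(V) = -72*sqrt(V) (a(V) = 8*(-9*sqrt(V)) = -72*sqrt(V))
(-137 + 33)/(196 - 7) + a(7) = (-137 + 33)/(196 - 7) - 72*sqrt(7) = -104/189 - 72*sqrt(7)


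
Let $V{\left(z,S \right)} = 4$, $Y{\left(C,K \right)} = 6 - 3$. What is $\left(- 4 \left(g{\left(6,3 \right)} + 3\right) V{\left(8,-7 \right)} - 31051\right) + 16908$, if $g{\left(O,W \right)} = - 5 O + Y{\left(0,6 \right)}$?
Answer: $-13759$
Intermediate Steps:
$Y{\left(C,K \right)} = 3$
$g{\left(O,W \right)} = 3 - 5 O$ ($g{\left(O,W \right)} = - 5 O + 3 = 3 - 5 O$)
$\left(- 4 \left(g{\left(6,3 \right)} + 3\right) V{\left(8,-7 \right)} - 31051\right) + 16908 = \left(- 4 \left(\left(3 - 30\right) + 3\right) 4 - 31051\right) + 16908 = \left(- 4 \left(-27 + 3\right) 4 - 31051\right) + 16908 = \left(\left(-4\right) \left(-24\right) 4 - 31051\right) + 16908 = \left(96 \cdot 4 - 31051\right) + 16908 = \left(384 - 31051\right) + 16908 = -30667 + 16908 = -13759$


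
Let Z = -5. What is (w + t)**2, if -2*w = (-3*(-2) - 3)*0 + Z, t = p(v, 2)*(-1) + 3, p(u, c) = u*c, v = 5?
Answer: 81/4 ≈ 20.250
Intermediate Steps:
p(u, c) = c*u
t = -7 (t = (2*5)*(-1) + 3 = 10*(-1) + 3 = -10 + 3 = -7)
w = 5/2 (w = -((-3*(-2) - 3)*0 - 5)/2 = -((6 - 3)*0 - 5)/2 = -(3*0 - 5)/2 = -(0 - 5)/2 = -1/2*(-5) = 5/2 ≈ 2.5000)
(w + t)**2 = (5/2 - 7)**2 = (-9/2)**2 = 81/4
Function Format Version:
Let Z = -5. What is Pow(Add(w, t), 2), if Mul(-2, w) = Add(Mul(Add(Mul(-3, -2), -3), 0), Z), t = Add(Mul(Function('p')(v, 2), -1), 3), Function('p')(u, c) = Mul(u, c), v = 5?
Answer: Rational(81, 4) ≈ 20.250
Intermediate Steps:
Function('p')(u, c) = Mul(c, u)
t = -7 (t = Add(Mul(Mul(2, 5), -1), 3) = Add(Mul(10, -1), 3) = Add(-10, 3) = -7)
w = Rational(5, 2) (w = Mul(Rational(-1, 2), Add(Mul(Add(Mul(-3, -2), -3), 0), -5)) = Mul(Rational(-1, 2), Add(Mul(Add(6, -3), 0), -5)) = Mul(Rational(-1, 2), Add(Mul(3, 0), -5)) = Mul(Rational(-1, 2), Add(0, -5)) = Mul(Rational(-1, 2), -5) = Rational(5, 2) ≈ 2.5000)
Pow(Add(w, t), 2) = Pow(Add(Rational(5, 2), -7), 2) = Pow(Rational(-9, 2), 2) = Rational(81, 4)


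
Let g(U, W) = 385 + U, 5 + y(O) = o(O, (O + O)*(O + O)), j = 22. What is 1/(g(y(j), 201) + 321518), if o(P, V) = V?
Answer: 1/323834 ≈ 3.0880e-6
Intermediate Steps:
y(O) = -5 + 4*O**2 (y(O) = -5 + (O + O)*(O + O) = -5 + (2*O)*(2*O) = -5 + 4*O**2)
1/(g(y(j), 201) + 321518) = 1/((385 + (-5 + 4*22**2)) + 321518) = 1/((385 + (-5 + 4*484)) + 321518) = 1/((385 + (-5 + 1936)) + 321518) = 1/((385 + 1931) + 321518) = 1/(2316 + 321518) = 1/323834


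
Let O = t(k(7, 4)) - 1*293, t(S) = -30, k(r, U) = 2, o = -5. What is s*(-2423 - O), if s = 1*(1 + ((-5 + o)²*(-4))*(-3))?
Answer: -2522100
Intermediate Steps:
O = -323 (O = -30 - 1*293 = -30 - 293 = -323)
s = 1201 (s = 1*(1 + ((-5 - 5)²*(-4))*(-3)) = 1*(1 + ((-10)²*(-4))*(-3)) = 1*(1 + (100*(-4))*(-3)) = 1*(1 - 400*(-3)) = 1*(1 + 1200) = 1*1201 = 1201)
s*(-2423 - O) = 1201*(-2423 - 1*(-323)) = 1201*(-2423 + 323) = 1201*(-2100) = -2522100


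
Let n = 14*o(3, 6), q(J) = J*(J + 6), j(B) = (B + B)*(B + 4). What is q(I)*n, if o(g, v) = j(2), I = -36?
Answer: 362880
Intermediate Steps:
j(B) = 2*B*(4 + B) (j(B) = (2*B)*(4 + B) = 2*B*(4 + B))
o(g, v) = 24 (o(g, v) = 2*2*(4 + 2) = 2*2*6 = 24)
q(J) = J*(6 + J)
n = 336 (n = 14*24 = 336)
q(I)*n = -36*(6 - 36)*336 = -36*(-30)*336 = 1080*336 = 362880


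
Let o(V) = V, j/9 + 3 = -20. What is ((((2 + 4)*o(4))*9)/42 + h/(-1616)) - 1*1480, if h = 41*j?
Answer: -16624175/11312 ≈ -1469.6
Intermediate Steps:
j = -207 (j = -27 + 9*(-20) = -27 - 180 = -207)
h = -8487 (h = 41*(-207) = -8487)
((((2 + 4)*o(4))*9)/42 + h/(-1616)) - 1*1480 = ((((2 + 4)*4)*9)/42 - 8487/(-1616)) - 1*1480 = (((6*4)*9)*(1/42) - 8487*(-1/1616)) - 1480 = ((24*9)*(1/42) + 8487/1616) - 1480 = (216*(1/42) + 8487/1616) - 1480 = (36/7 + 8487/1616) - 1480 = 117585/11312 - 1480 = -16624175/11312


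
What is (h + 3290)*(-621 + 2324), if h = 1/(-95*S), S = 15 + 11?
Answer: 1064545169/190 ≈ 5.6029e+6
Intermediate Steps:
S = 26
h = -1/2470 (h = 1/(-95*26) = 1/(-2470) = -1/2470 ≈ -0.00040486)
(h + 3290)*(-621 + 2324) = (-1/2470 + 3290)*(-621 + 2324) = (8126299/2470)*1703 = 1064545169/190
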